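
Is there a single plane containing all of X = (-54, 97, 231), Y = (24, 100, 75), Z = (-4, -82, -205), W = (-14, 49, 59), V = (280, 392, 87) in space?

Yes

The plane through X, Y, Z has normal n = XY × XZ = (-29232, 26208, -14112) and equation n·P = 860832.
Checking the remaining points: n·W = 860832, n·V = 860832.
All equal 860832, so all 5 points lie in one plane.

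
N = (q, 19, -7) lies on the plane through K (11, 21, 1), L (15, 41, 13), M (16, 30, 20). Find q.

9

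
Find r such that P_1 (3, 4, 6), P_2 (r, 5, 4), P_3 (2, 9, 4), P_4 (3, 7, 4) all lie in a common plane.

Normal to plane P_1P_3P_4: n = (-4, -2, -3); plane equation n·P = -38.
Requiring n·P_2 = -38: (-4)r + (-22) = -38.
So r = 4.

4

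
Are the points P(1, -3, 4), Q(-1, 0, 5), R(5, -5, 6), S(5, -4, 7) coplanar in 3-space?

The four points are coplanar iff the 3×3 determinant with rows PQ, PR, PS is zero.
Rows: (-2, 3, 1), (4, -2, 2), (4, -1, 3).
Expanding along the first row: (-2)(-4) − (3)(4) + (1)(4) = 0.
Zero determinant ⇒ coplanar.

Yes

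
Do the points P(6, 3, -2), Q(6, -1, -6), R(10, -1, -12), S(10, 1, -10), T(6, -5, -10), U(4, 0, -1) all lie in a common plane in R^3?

No

The plane through P, Q, R has normal n = PQ × PR = (24, -16, 16) and equation n·X = 64.
Checking the remaining points: n·S = 64, n·T = 64, n·U = 80.
Since n·U = 80 ≠ 64, U is off the plane and the points are not all coplanar.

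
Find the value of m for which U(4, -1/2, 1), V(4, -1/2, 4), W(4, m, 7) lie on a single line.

-1/2

Collinearity requires UV × UW = 0; each component is linear in m.
The x-component gives (-3)m + (-3/2) = 0, so m = -1/2.
The remaining components then also vanish.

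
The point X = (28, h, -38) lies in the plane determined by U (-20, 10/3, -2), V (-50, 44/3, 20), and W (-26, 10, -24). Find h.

The plane through U, V, W has equation −396x − 792y − 132z = 5544.
Substituting X: (-792)h + (-6072) = 5544, so h = -44/3.

-44/3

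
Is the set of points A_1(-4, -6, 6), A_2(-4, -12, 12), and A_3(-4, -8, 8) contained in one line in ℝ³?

Yes

A_1A_2 = (0, -6, 6), A_1A_3 = (0, -2, 2).
A_1A_2 × A_1A_3 = (0, 0, 0).
The cross product vanishes, so the three points are collinear.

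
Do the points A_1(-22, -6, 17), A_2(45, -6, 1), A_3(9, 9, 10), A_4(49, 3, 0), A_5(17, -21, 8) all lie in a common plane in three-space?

The plane through A_1, A_2, A_3 has normal n = A_1A_2 × A_1A_3 = (240, -27, 1005) and equation n·P = 11967.
Checking the remaining points: n·A_4 = 11679, n·A_5 = 12687.
Since n·A_4 = 11679 ≠ 11967, A_4 is off the plane and the points are not all coplanar.

No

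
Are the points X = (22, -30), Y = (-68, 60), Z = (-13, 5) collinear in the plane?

XY = (-90, 90), XZ = (-35, 35).
Twice the signed area of △XYZ is (-90)(35) − (90)(-35) = 0.
The triangle is degenerate (zero area), so the points are collinear.

Yes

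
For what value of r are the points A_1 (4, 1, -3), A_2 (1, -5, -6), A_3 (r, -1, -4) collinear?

Direction A_1A_2 = (-3, -6, -3). From the y-coordinate of A_3, the parameter along the line is τ = (-1 − 1)/(-6) = 1/3.
Then r = 4 + 1/3·(-3) = 3.

3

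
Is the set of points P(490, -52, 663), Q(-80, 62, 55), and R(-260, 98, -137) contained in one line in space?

PQ = (-570, 114, -608), PR = (-750, 150, -800).
Each component of PR is 25/19 times the corresponding component of PQ, so PR = 25/19·PQ and the points are collinear.

Yes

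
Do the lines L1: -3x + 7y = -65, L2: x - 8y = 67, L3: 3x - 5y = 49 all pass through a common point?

The three lines meet at one point iff the augmented coefficient matrix [aᵢ bᵢ cᵢ] has rank < 3, i.e. its determinant vanishes.
Here the determinant is 0.
It vanishes, so the lines are concurrent at (3, -8).

Yes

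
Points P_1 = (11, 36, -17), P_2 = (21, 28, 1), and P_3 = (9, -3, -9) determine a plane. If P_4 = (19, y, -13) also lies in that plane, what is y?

66

Coplanarity requires P_1P_2 · (P_1P_3 × P_1P_4) = 0.
P_1P_2 = (10, -8, 18), P_1P_3 = (-2, -39, 8); the triple product is linear in y with coefficient -116 and constant term 7656.
Setting it to zero: y = 66.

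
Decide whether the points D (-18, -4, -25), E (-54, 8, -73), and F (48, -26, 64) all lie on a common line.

No

DE = (-36, 12, -48), DF = (66, -22, 89).
DE × DF = (12, 36, 0).
The cross product is nonzero, so the points do not lie on one line.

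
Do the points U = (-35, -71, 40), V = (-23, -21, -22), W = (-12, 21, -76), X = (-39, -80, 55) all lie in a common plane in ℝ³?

With U as base: UV = (12, 50, -62), UW = (23, 92, -116), UX = (-4, -9, 15).
UW × UX = (336, 119, 161).
UV · (UW × UX) = 0.
The scalar triple product vanishes, so the four points are coplanar.

Yes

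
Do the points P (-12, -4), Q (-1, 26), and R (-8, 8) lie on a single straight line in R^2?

No

PQ = (11, 30), PR = (4, 12).
Twice the signed area of △PQR is (11)(12) − (30)(4) = 12.
The area is nonzero, so the three points are not collinear.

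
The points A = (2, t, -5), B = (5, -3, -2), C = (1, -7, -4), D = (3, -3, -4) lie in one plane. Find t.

-3

Coplanarity ⇔ det[AB; AC; AD] = 0.
Expanding, this is linear in t: (4)t + (12) = 0.
So t = -3.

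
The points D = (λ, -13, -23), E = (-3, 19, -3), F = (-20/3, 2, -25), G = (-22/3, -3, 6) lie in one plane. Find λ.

The points are coplanar iff DE · (DF × DG) = 0.
Expanding, this is linear in λ: (637)λ + (18473/3) = 0.
So λ = -29/3.

-29/3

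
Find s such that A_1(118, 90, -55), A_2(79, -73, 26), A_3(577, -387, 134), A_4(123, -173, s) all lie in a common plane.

70

Coplanarity ⇔ det[A_1A_2; A_1A_3; A_1A_4] = 0.
Expanding, this is linear in s: (93420)s + (-6539400) = 0.
So s = 70.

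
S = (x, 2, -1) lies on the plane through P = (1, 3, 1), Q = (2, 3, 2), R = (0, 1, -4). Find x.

A normal to the plane is n = PQ × PR = (2, 4, -2).
S lies in the plane iff n · PS = 0.
This gives (2)x + (-2) = 0, so x = 1.

1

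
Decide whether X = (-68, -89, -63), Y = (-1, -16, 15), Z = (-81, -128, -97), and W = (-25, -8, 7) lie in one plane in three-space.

With X as base: XY = (67, 73, 78), XZ = (-13, -39, -34), XW = (43, 81, 70).
XZ × XW = (24, -552, 624).
XY · (XZ × XW) = 9984.
Since 9984 ≠ 0, the four points are not coplanar.

No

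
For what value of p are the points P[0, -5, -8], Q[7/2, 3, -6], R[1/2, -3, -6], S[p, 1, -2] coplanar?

3/2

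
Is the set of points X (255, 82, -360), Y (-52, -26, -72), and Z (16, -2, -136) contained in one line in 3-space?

XY = (-307, -108, 288), XZ = (-239, -84, 224).
XY × XZ = (0, -64, -24).
The cross product is nonzero, so the points do not lie on one line.

No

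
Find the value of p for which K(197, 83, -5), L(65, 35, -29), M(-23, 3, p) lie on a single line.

-45

Direction KL = (-132, -48, -24). From the x-coordinate of M, the parameter along the line is τ = (-23 − 197)/(-132) = 5/3.
Then p = (-5) + 5/3·(-24) = -45.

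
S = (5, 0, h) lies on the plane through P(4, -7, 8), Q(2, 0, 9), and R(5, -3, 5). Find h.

4

Coplanarity requires PQ · (PR × PS) = 0.
PQ = (-2, 7, 1), PR = (1, 4, -3); the triple product is linear in h with coefficient -15 and constant term 60.
Setting it to zero: h = 4.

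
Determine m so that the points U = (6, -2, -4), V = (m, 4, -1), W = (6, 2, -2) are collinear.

6

Direction UW = (0, 4, 2). From the y-coordinate of V, the parameter along the line is τ = (4 − (-2))/4 = 3/2.
Then m = 6 + 3/2·(0) = 6.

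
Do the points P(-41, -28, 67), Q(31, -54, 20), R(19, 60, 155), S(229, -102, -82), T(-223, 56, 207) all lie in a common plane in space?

Yes

The plane through P, Q, R has normal n = PQ × PR = (1848, -9156, 7896) and equation n·X = 709632.
Checking the remaining points: n·S = 709632, n·T = 709632.
All equal 709632, so all 5 points lie in one plane.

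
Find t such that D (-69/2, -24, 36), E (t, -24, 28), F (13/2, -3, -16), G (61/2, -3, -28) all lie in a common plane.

Normal to plane DFG: n = (-252, -756, -504); plane equation n·P = 8694.
Requiring n·E = 8694: (-252)t + (4032) = 8694.
So t = -37/2.

-37/2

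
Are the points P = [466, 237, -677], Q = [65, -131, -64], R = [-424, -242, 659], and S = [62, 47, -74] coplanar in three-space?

No

A normal to the plane through P, Q, R is n = PQ × PR = (-198021, -9834, -135441).
The plane has equation n·X = -2914887. For S: n·S = -2716866.
-2716866 ≠ -2914887, so S is off the plane.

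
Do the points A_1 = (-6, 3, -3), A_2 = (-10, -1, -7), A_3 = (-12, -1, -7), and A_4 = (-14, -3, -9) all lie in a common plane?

Yes

The four points are coplanar iff the 3×3 determinant with rows A_1A_2, A_1A_3, A_1A_4 is zero.
Rows: (-4, -4, -4), (-6, -4, -4), (-8, -6, -6).
Expanding along the first row: (-4)(0) − (-4)(4) + (-4)(4) = 0.
Zero determinant ⇒ coplanar.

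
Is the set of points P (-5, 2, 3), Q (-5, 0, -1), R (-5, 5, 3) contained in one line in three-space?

No

PQ = (0, -2, -4), PR = (0, 3, 0).
Comparing components 2 and 3: (-2)(0) − (-4)(3) = 12 ≠ 0, so PQ and PR are not parallel and the points are not collinear.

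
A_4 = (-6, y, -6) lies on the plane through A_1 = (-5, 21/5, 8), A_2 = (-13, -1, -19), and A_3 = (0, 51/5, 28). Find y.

Coplanarity requires A_1A_2 · (A_1A_3 × A_1A_4) = 0.
A_1A_2 = (-8, -26/5, -27), A_1A_3 = (5, 6, 20); the triple product is linear in y with coefficient 25 and constant term 145.
Setting it to zero: y = -29/5.

-29/5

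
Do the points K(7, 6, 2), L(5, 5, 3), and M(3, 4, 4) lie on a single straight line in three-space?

Yes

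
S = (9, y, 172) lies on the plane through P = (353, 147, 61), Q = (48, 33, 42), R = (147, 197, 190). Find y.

Coplanarity requires PQ · (PR × PS) = 0.
PQ = (-305, -114, -19), PR = (-206, 50, 129); the triple product is linear in y with coefficient 43259 and constant term -5926483.
Setting it to zero: y = 137.

137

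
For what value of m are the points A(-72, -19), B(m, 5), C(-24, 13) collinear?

-36

Collinearity: (B − A) must be parallel to (C − A) = (48, 32).
Cross-multiplying the components: (m − (-72))·(32) = (24)·(48).
Solving gives m = -36.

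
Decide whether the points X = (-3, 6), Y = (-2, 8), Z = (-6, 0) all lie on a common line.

Yes

XY = (1, 2), XZ = (-3, -6).
Twice the signed area of △XYZ is (1)(-6) − (2)(-3) = 0.
The triangle is degenerate (zero area), so the points are collinear.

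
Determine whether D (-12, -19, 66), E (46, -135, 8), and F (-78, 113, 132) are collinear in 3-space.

Yes

DE = (58, -116, -58), DF = (-66, 132, 66).
Each component of DF is -33/29 times the corresponding component of DE, so DF = -33/29·DE and the points are collinear.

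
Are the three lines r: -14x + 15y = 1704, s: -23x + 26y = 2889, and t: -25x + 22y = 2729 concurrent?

No

The three lines meet at one point iff the augmented coefficient matrix [aᵢ bᵢ cᵢ] has rank < 3, i.e. its determinant vanishes.
Here the determinant is -38.
Nonzero, so no common point exists.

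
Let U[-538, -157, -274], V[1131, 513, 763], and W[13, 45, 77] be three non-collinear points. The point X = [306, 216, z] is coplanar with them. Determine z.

235

A normal to the plane is n = UV × UW = (25696, -14432, -32032).
X lies in the plane iff n · UX = 0.
This gives (-32032)z + (7527520) = 0, so z = 235.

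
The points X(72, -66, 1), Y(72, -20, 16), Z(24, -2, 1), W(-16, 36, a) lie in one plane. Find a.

-4

Coplanarity ⇔ det[XY; XZ; XW] = 0.
Expanding, this is linear in a: (2208)a + (8832) = 0.
So a = -4.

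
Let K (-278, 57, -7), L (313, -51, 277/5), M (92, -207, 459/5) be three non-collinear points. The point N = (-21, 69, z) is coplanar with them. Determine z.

11/5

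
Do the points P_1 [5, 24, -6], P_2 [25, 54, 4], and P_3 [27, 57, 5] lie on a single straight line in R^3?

P_1P_2 = (20, 30, 10), P_1P_3 = (22, 33, 11).
P_1P_2 × P_1P_3 = (0, 0, 0).
The cross product vanishes, so the three points are collinear.

Yes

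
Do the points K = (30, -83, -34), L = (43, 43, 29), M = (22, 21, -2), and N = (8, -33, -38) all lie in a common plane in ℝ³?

Yes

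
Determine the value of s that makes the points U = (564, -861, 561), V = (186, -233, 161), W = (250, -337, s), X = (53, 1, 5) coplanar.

226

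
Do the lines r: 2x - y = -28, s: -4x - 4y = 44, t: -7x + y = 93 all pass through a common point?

The three lines meet at one point iff the augmented coefficient matrix [aᵢ bᵢ cᵢ] has rank < 3, i.e. its determinant vanishes.
Here the determinant is 0.
It vanishes, so the lines are concurrent at (-13, 2).

Yes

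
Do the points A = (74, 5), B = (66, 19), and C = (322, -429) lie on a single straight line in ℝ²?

AB = (-8, 14), AC = (248, -434).
Checking proportionality: AC = -31·AB, so the vectors are parallel and the points are collinear.

Yes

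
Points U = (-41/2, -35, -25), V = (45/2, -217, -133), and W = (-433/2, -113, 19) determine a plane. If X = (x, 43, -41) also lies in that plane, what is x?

A normal to the plane is n = UV × UW = (-16432, 19276, -39026).
X lies in the plane iff n · UX = 0.
This gives (-16432)x + (1791088) = 0, so x = 109.

109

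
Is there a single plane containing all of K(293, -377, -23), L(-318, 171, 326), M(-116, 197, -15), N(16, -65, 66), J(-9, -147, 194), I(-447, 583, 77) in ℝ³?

The plane through K, L, M has normal n = KL × KM = (-195942, -137853, -126582) and equation n·P = -2529039.
Checking the remaining points: n·N = -2529039, n·J = -2529039, n·I = -2529039.
All equal -2529039, so all 6 points lie in one plane.

Yes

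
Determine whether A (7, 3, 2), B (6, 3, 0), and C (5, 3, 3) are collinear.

No

AB = (-1, 0, -2), AC = (-2, 0, 1).
AB × AC = (0, 5, 0).
The cross product is nonzero, so the points do not lie on one line.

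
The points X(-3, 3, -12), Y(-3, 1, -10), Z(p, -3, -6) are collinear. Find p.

Collinearity requires XY × XZ = 0; each component is linear in p.
The y-component gives (2)p + (6) = 0, so p = -3.
The remaining components then also vanish.

-3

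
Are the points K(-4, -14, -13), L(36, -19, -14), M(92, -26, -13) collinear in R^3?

KL = (40, -5, -1), KM = (96, -12, 0).
Comparing components 2 and 3: (-5)(0) − (-1)(-12) = -12 ≠ 0, so KL and KM are not parallel and the points are not collinear.

No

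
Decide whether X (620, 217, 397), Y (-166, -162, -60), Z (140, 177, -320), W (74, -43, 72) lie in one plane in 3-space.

No

The four points are coplanar iff the 3×3 determinant with rows XY, XZ, XW is zero.
Rows: (-786, -379, -457), (-480, -40, -717), (-546, -260, -325).
Expanding along the first row: (-786)(-173420) − (-379)(-235482) + (-457)(102960) = 7722.
Nonzero ⇒ not coplanar.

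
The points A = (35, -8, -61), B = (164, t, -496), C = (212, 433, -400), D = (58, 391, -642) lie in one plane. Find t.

433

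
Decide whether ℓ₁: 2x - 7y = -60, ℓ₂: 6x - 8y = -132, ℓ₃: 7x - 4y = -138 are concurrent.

Intersecting ℓ₁ and ℓ₂: solving the 2×2 system gives (x, y) = (-222/13, 48/13).
Substitute into ℓ₃: (7)(-222/13) + (-4)(48/13) = -1746/13.
But ℓ₃ requires -138 ≠ -1746/13, so the three lines have no common point.

No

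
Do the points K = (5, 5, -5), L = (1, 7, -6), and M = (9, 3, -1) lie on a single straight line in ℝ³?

KL = (-4, 2, -1), KM = (4, -2, 4).
KL × KM = (6, 12, 0).
The cross product is nonzero, so the points do not lie on one line.

No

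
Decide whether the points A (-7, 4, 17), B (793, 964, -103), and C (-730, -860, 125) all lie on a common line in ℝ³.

No

AB = (800, 960, -120), AC = (-723, -864, 108).
AB × AC = (0, 360, 2880).
The cross product is nonzero, so the points do not lie on one line.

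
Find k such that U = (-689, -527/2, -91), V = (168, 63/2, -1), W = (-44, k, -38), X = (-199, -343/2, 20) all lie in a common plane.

-45/2

Normal to plane UVX: n = (24465, -51027, -65706); plane equation n·P = 5136951/2.
Requiring n·W = 5136951/2: (-51027)k + (1420368) = 5136951/2.
So k = -45/2.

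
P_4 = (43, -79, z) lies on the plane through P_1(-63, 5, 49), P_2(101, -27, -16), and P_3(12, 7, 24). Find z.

Coplanarity requires P_1P_2 · (P_1P_3 × P_1P_4) = 0.
P_1P_2 = (164, -32, -65), P_1P_3 = (75, 2, -25); the triple product is linear in z with coefficient 2728 and constant term 30008.
Setting it to zero: z = -11.

-11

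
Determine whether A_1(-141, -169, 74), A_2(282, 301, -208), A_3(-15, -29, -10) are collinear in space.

Yes

A_1A_2 = (423, 470, -282), A_1A_3 = (126, 140, -84).
A_1A_2 × A_1A_3 = (0, 0, 0).
The cross product vanishes, so the three points are collinear.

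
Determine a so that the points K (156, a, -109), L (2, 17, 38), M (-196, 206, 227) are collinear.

Collinearity requires KL × KM = 0; each component is linear in a.
The x-component gives (-189)a + (-24570) = 0, so a = -130.
The remaining components then also vanish.

-130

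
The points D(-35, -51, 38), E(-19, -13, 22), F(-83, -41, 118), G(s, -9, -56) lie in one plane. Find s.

The points are coplanar iff DE · (DF × DG) = 0.
Expanding, this is linear in s: (3200)s + (-96000) = 0.
So s = 30.

30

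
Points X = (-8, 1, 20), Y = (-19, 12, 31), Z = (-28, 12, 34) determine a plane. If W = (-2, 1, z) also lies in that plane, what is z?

18

A normal to the plane is n = XY × XZ = (33, -66, 99).
W lies in the plane iff n · XW = 0.
This gives (99)z + (-1782) = 0, so z = 18.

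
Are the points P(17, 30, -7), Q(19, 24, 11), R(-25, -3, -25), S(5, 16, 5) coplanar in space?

No

A normal to the plane through P, Q, R is n = PQ × PR = (702, -720, -318).
The plane has equation n·X = -7440. For S: n·S = -9600.
-9600 ≠ -7440, so S is off the plane.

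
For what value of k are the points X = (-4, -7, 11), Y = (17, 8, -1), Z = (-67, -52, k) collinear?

47

Direction XY = (21, 15, -12). From the x-coordinate of Z, the parameter along the line is τ = (-67 − (-4))/21 = -3.
Then k = 11 + (-3)·(-12) = 47.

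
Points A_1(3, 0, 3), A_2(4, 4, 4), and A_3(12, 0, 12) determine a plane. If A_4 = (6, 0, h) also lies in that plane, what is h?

Coplanarity requires A_1A_2 · (A_1A_3 × A_1A_4) = 0.
A_1A_2 = (1, 4, 1), A_1A_3 = (9, 0, 9); the triple product is linear in h with coefficient -36 and constant term 216.
Setting it to zero: h = 6.

6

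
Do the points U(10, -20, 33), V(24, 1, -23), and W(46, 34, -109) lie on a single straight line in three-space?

No

UV = (14, 21, -56), UW = (36, 54, -142).
UV × UW = (42, -28, 0).
The cross product is nonzero, so the points do not lie on one line.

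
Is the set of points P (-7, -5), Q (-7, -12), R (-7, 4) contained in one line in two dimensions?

PQ = (0, -7), PR = (0, 9).
Checking proportionality: PR = -9/7·PQ, so the vectors are parallel and the points are collinear.

Yes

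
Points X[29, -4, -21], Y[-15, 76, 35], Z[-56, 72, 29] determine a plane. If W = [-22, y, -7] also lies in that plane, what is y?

20

Coplanarity requires XY · (XZ × XW) = 0.
XY = (-44, 80, 56), XZ = (-85, 76, 50); the triple product is linear in y with coefficient -2560 and constant term 51200.
Setting it to zero: y = 20.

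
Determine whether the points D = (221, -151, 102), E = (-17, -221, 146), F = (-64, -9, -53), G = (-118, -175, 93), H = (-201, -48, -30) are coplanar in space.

No

The plane through D, E, F has normal n = DE × DF = (4602, -49430, -53746) and equation n·P = 2998880.
Checking the remaining points: n·G = 3108836, n·H = 3060018.
Since n·G = 3108836 ≠ 2998880, G is off the plane and the points are not all coplanar.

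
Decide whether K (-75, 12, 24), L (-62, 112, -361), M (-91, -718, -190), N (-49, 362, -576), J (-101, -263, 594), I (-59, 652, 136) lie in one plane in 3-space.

No

The plane through K, L, M has normal n = KL × KM = (-302450, 8942, -7890) and equation n·P = 22601694.
Checking the remaining points: n·N = 22601694, n·J = 23509044, n·I = 22601694.
Since n·J = 23509044 ≠ 22601694, J is off the plane and the points are not all coplanar.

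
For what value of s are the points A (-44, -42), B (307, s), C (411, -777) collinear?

-609

Collinearity: (B − A) must be parallel to (C − A) = (455, -735).
Cross-multiplying the components: (s − (-42))·(455) = (351)·(-735).
Solving gives s = -609.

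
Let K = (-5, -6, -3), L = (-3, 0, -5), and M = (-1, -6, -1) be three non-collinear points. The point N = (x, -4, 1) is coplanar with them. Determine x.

5

Coplanarity requires KL · (KM × KN) = 0.
KL = (2, 6, -2), KM = (4, 0, 2); the triple product is linear in x with coefficient 12 and constant term -60.
Setting it to zero: x = 5.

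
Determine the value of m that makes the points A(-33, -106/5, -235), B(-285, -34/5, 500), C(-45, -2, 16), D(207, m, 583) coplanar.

476/5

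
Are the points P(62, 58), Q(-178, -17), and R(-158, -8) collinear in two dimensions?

PQ = (-240, -75), PR = (-220, -66).
Twice the signed area of △PQR is (-240)(-66) − (-75)(-220) = -660.
The area is nonzero, so the three points are not collinear.

No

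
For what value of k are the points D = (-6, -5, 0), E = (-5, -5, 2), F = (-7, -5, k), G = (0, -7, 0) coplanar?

Coplanarity ⇔ det[DE; DF; DG] = 0.
Expanding, this is linear in k: (2)k + (4) = 0.
So k = -2.

-2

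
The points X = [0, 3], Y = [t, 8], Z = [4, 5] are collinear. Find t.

10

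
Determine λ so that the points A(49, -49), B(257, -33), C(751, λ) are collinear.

The three points are collinear iff det[AB; AC] = 0.
This determinant is linear in λ: (208)λ + (-1040) = 0, so λ = 5.

5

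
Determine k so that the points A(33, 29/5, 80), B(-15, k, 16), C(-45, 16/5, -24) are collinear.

Collinearity requires AB × AC = 0; each component is linear in k.
The x-component gives (-104)k + (2184/5) = 0, so k = 21/5.
The remaining components then also vanish.

21/5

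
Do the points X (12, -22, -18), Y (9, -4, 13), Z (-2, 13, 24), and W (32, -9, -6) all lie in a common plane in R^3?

A normal to the plane through X, Y, Z is n = XY × XZ = (-329, -308, 147).
The plane has equation n·P = 182. For W: n·W = -8638.
-8638 ≠ 182, so W is off the plane.

No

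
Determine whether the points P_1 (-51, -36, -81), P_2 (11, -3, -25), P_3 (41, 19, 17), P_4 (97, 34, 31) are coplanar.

Yes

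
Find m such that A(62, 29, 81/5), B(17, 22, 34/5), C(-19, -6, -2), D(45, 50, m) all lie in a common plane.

14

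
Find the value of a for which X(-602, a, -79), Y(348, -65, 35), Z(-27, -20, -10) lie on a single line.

Direction YZ = (-375, 45, -45). From the x-coordinate of X, the parameter along the line is τ = (-602 − 348)/(-375) = 38/15.
Then a = (-65) + 38/15·(45) = 49.

49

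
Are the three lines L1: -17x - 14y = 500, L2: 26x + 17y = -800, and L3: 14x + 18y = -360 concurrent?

Yes

Intersecting L1 and L2: solving the 2×2 system gives (x, y) = (-36, 8).
Substitute into L3: (14)(-36) + (18)(8) = -360.
This equals -360, so (-36, 8) lies on all three lines and they are concurrent.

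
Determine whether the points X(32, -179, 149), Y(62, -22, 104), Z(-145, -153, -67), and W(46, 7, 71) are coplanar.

Yes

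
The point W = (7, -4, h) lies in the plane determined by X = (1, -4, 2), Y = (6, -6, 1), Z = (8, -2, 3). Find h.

A normal to the plane is n = XY × XZ = (0, -12, 24).
W lies in the plane iff n · XW = 0.
This gives (24)h + (-48) = 0, so h = 2.

2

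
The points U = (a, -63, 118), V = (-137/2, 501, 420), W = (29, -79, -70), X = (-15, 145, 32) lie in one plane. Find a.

The points are coplanar iff UV · (UW × UX) = 0.
Expanding, this is linear in a: (-50600)a + (1973400) = 0.
So a = 39.

39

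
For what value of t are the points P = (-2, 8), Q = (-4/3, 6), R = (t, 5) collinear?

Collinearity: (R − P) must be parallel to (Q − P) = (2/3, -2).
Cross-multiplying the components: (t − (-2))·(-2) = (-3)·(2/3).
Solving gives t = -1.

-1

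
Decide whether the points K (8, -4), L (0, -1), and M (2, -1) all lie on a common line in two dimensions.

No

KL = (-8, 3), KM = (-6, 3).
det[KL; KM] = (-8)(3) − (3)(-6) = -6.
The determinant is nonzero, so they are not collinear.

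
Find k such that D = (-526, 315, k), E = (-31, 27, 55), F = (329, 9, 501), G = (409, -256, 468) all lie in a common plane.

-425

The points are coplanar iff DE · (DF × DG) = 0.
Expanding, this is linear in k: (93960)k + (39933000) = 0.
So k = -425.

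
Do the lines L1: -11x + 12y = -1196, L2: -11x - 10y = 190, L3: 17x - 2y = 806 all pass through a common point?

Intersecting L1 and L2: solving the 2×2 system gives (x, y) = (40, -63).
Substitute into L3: (17)(40) + (-2)(-63) = 806.
This equals 806, so (40, -63) lies on all three lines and they are concurrent.

Yes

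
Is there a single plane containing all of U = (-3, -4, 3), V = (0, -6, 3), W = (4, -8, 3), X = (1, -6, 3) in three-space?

Yes

The four points are coplanar iff the 3×3 determinant with rows UV, UW, UX is zero.
Rows: (3, -2, 0), (7, -4, 0), (4, -2, 0).
Expanding along the first row: (3)(0) − (-2)(0) + (0)(2) = 0.
Zero determinant ⇒ coplanar.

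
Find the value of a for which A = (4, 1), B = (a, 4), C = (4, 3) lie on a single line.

The three points are collinear iff det[AB; AC] = 0.
This determinant is linear in a: (2)a + (-8) = 0, so a = 4.

4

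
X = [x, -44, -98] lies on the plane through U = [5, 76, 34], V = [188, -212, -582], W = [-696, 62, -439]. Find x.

The plane through U, V, W has equation 127600x + 518375y − 204450z = 33083200.
Substituting X: (127600)x + (-2772400) = 33083200, so x = 281.

281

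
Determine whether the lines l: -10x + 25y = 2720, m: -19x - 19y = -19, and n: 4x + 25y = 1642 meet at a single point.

Yes

The three lines meet at one point iff the augmented coefficient matrix [aᵢ bᵢ cᵢ] has rank < 3, i.e. its determinant vanishes.
Here the determinant is 0.
It vanishes, so the lines are concurrent at (-77, 78).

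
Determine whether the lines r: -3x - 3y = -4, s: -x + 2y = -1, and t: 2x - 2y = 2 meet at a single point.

The three lines meet at one point iff the augmented coefficient matrix [aᵢ bᵢ cᵢ] has rank < 3, i.e. its determinant vanishes.
Here the determinant is 2.
Nonzero, so no common point exists.

No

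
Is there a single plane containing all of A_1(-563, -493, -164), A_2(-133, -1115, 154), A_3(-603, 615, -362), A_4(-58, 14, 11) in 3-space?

With A_1 as base: A_1A_2 = (430, -622, 318), A_1A_3 = (-40, 1108, -198), A_1A_4 = (505, 507, 175).
A_1A_3 × A_1A_4 = (294286, -92990, -579820).
A_1A_2 · (A_1A_3 × A_1A_4) = 0.
The scalar triple product vanishes, so the four points are coplanar.

Yes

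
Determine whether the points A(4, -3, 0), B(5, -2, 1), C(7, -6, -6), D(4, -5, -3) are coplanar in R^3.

Yes

With A as base: AB = (1, 1, 1), AC = (3, -3, -6), AD = (0, -2, -3).
AC × AD = (-3, 9, -6).
AB · (AC × AD) = 0.
The scalar triple product vanishes, so the four points are coplanar.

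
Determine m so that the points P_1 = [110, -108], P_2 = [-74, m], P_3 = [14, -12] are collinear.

76

The three points are collinear iff det[P_1P_2; P_1P_3] = 0.
This determinant is linear in m: (96)m + (-7296) = 0, so m = 76.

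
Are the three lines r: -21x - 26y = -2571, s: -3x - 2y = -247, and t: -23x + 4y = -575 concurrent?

No

Lines aᵢx + bᵢy = cᵢ with pairwise distinct directions are concurrent exactly when det[aᵢ bᵢ cᵢ] = 0.
Here the determinant is 1364.
Nonzero, so no common point exists.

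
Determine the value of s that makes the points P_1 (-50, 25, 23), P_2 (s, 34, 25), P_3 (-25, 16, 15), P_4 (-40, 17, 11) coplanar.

-90

Normal to plane P_1P_3P_4: n = (44, 220, -110); plane equation n·P = 770.
Requiring n·P_2 = 770: (44)s + (4730) = 770.
So s = -90.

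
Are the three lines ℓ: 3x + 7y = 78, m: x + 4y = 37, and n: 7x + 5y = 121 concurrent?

The three lines meet at one point iff the augmented coefficient matrix [aᵢ bᵢ cᵢ] has rank < 3, i.e. its determinant vanishes.
Here the determinant is 69.
Nonzero, so no common point exists.

No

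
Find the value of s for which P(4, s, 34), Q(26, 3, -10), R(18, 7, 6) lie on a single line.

Direction QR = (-8, 4, 16). From the x-coordinate of P, the parameter along the line is τ = (4 − 26)/(-8) = 11/4.
Then s = 3 + 11/4·(4) = 14.

14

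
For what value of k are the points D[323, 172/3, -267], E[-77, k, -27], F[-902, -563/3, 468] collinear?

Collinearity requires DE × DF = 0; each component is linear in k.
The x-component gives (735)k + (16660) = 0, so k = -68/3.
The remaining components then also vanish.

-68/3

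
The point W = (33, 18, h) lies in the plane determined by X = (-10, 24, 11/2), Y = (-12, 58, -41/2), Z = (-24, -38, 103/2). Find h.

Coplanarity requires XY · (XZ × XW) = 0.
XY = (-2, 34, -26), XZ = (-14, -62, 46); the triple product is linear in h with coefficient 600 and constant term -8100.
Setting it to zero: h = 27/2.

27/2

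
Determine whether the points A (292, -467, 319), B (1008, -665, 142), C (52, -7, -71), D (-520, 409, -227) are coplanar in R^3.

With A as base: AB = (716, -198, -177), AC = (-240, 460, -390), AD = (-812, 876, -546).
AC × AD = (90480, 185640, 163280).
AB · (AC × AD) = -873600.
Since -873600 ≠ 0, the four points are not coplanar.

No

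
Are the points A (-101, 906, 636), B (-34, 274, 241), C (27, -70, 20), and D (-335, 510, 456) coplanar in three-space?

The four points are coplanar iff the 3×3 determinant with rows AB, AC, AD is zero.
Rows: (67, -632, -395), (128, -976, -616), (-234, -396, -180).
Expanding along the first row: (67)(-68256) − (-632)(-167184) + (-395)(-279072) = 0.
Zero determinant ⇒ coplanar.

Yes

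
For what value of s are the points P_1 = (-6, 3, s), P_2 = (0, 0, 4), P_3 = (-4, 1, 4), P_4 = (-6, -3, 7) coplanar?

3

Coplanarity ⇔ det[P_1P_2; P_1P_3; P_1P_4] = 0.
Expanding, this is linear in s: (-18)s + (54) = 0.
So s = 3.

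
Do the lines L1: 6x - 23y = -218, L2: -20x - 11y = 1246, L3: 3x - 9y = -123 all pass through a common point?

No

Lines aᵢx + bᵢy = cᵢ with pairwise distinct directions are concurrent exactly when det[aᵢ bᵢ cᵢ] = 0.
Here the determinant is -426.
Nonzero, so no common point exists.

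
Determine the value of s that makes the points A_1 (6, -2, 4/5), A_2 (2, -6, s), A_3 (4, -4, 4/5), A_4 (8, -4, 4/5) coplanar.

Normal to plane A_1A_3A_4: n = (0, 0, 8); plane equation n·P = 32/5.
Requiring n·A_2 = 32/5: (8)s + (0) = 32/5.
So s = 4/5.

4/5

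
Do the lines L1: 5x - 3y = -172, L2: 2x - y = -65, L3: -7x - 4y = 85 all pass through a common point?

Yes

Lines aᵢx + bᵢy = cᵢ with pairwise distinct directions are concurrent exactly when det[aᵢ bᵢ cᵢ] = 0.
Here the determinant is 0.
It vanishes, so the lines are concurrent at (-23, 19).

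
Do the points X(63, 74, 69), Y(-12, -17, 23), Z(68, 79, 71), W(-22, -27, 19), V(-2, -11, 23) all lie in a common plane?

The plane through X, Y, Z has normal n = XY × XZ = (48, -80, 80) and equation n·P = 2624.
Checking the remaining points: n·W = 2624, n·V = 2624.
All equal 2624, so all 5 points lie in one plane.

Yes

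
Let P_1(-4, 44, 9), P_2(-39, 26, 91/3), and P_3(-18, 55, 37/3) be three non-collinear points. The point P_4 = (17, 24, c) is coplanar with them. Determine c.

5

A normal to the plane is n = P_1P_2 × P_1P_3 = (-884/3, -182, -637).
P_4 lies in the plane iff n · P_1P_4 = 0.
This gives (-637)c + (3185) = 0, so c = 5.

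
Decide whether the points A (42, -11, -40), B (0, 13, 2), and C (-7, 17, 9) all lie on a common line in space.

AB = (-42, 24, 42), AC = (-49, 28, 49).
AB × AC = (0, 0, 0).
The cross product vanishes, so the three points are collinear.

Yes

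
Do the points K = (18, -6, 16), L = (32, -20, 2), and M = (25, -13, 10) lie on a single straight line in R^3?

No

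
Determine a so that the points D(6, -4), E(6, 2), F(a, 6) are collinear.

6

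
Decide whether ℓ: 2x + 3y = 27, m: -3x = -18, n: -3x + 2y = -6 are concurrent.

Intersecting ℓ and m: solving the 2×2 system gives (x, y) = (6, 5).
Substitute into n: (-3)(6) + (2)(5) = -8.
But n requires -6 ≠ -8, so the three lines have no common point.

No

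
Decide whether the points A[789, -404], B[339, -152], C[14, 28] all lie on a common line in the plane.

AB = (-450, 252), AC = (-775, 432).
If collinear, AC would be a scalar multiple of AB. But (-450)·(432) ≠ (252)·(-775) (difference 900), so they are not parallel; the points are not collinear.

No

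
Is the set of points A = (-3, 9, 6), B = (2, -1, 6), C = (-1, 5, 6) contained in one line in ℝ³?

Yes

AB = (5, -10, 0), AC = (2, -4, 0).
AB × AC = (0, 0, 0).
The cross product vanishes, so the three points are collinear.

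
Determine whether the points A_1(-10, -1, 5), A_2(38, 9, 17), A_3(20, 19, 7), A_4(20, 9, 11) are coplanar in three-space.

With A_1 as base: A_1A_2 = (48, 10, 12), A_1A_3 = (30, 20, 2), A_1A_4 = (30, 10, 6).
A_1A_3 × A_1A_4 = (100, -120, -300).
A_1A_2 · (A_1A_3 × A_1A_4) = 0.
The scalar triple product vanishes, so the four points are coplanar.

Yes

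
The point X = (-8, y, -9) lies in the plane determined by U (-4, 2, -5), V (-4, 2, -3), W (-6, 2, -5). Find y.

2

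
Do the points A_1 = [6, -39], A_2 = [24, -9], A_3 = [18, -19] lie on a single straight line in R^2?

Yes

A_1A_2 = (18, 30), A_1A_3 = (12, 20).
Twice the signed area of △A_1A_2A_3 is (18)(20) − (30)(12) = 0.
The triangle is degenerate (zero area), so the points are collinear.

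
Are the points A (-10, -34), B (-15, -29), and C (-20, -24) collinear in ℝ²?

Yes

AB = (-5, 5), AC = (-10, 10).
Twice the signed area of △ABC is (-5)(10) − (5)(-10) = 0.
The triangle is degenerate (zero area), so the points are collinear.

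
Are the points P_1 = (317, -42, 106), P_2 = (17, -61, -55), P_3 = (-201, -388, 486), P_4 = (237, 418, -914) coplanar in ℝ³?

The four points are coplanar iff the 3×3 determinant with rows P_1P_2, P_1P_3, P_1P_4 is zero.
Rows: (-300, -19, -161), (-518, -346, 380), (-80, 460, -1020).
Expanding along the first row: (-300)(178120) − (-19)(558760) + (-161)(-265960) = 0.
Zero determinant ⇒ coplanar.

Yes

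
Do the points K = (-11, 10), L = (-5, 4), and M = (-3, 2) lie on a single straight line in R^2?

Yes

KL = (6, -6), KM = (8, -8).
Twice the signed area of △KLM is (6)(-8) − (-6)(8) = 0.
The triangle is degenerate (zero area), so the points are collinear.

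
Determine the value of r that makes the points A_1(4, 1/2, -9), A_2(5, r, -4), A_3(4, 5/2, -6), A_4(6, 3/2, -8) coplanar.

Normal to plane A_1A_3A_4: n = (-1, 6, -4); plane equation n·P = 35.
Requiring n·A_2 = 35: (6)r + (11) = 35.
So r = 4.

4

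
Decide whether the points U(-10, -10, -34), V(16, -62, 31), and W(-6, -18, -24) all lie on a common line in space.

UV = (26, -52, 65), UW = (4, -8, 10).
UV × UW = (0, 0, 0).
The cross product vanishes, so the three points are collinear.

Yes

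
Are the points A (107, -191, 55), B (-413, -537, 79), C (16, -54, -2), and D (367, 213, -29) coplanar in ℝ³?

No

A normal to the plane through A, B, C is n = AB × AC = (16434, -31824, -102726).
The plane has equation n·P = 2186892. For D: n·D = 2231820.
2231820 ≠ 2186892, so D is off the plane.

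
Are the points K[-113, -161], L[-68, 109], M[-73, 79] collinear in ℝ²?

KL = (45, 270), KM = (40, 240).
Checking proportionality: KM = 8/9·KL, so the vectors are parallel and the points are collinear.

Yes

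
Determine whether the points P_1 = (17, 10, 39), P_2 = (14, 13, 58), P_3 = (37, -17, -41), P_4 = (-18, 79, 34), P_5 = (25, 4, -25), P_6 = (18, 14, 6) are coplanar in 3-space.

No

The plane through P_1, P_2, P_3 has normal n = P_1P_2 × P_1P_3 = (273, 140, 21) and equation n·P = 6860.
Checking the remaining points: n·P_4 = 6860, n·P_5 = 6860, n·P_6 = 7000.
Since n·P_6 = 7000 ≠ 6860, P_6 is off the plane and the points are not all coplanar.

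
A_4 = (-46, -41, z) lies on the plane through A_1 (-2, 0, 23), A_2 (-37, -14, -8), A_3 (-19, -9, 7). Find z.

-26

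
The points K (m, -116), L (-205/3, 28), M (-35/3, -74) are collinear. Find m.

Collinearity: (K − L) must be parallel to (M − L) = (170/3, -102).
Cross-multiplying the components: (m − (-205/3))·(-102) = (-144)·(170/3).
Solving gives m = 35/3.

35/3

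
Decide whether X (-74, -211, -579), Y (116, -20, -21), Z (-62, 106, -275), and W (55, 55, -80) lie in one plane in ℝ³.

Yes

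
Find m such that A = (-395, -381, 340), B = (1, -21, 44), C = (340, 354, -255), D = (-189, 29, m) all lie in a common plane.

34

Normal to plane ABC: n = (3360, 18060, 26460); plane equation n·P = 788340.
Requiring n·D = 788340: (26460)m + (-111300) = 788340.
So m = 34.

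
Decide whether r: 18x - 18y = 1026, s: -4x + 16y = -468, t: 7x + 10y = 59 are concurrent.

Intersecting r and s: solving the 2×2 system gives (x, y) = (37, -20).
Substitute into t: (7)(37) + (10)(-20) = 59.
This equals 59, so (37, -20) lies on all three lines and they are concurrent.

Yes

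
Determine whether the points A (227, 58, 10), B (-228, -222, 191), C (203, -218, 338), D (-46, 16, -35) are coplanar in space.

Yes

With A as base: AB = (-455, -280, 181), AC = (-24, -276, 328), AD = (-273, -42, -45).
AC × AD = (26196, -90624, -74340).
AB · (AC × AD) = 0.
The scalar triple product vanishes, so the four points are coplanar.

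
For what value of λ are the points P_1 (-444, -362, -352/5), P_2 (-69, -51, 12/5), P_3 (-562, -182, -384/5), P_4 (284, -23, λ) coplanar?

276/5

Normal to plane P_1P_2P_3: n = (-75472/5, -30952/5, 104198); plane equation n·P = 8036496/5.
Requiring n·P_4 = 8036496/5: (104198)λ + (-20722152/5) = 8036496/5.
So λ = 276/5.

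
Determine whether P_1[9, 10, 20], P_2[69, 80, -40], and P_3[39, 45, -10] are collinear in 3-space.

P_1P_2 = (60, 70, -60), P_1P_3 = (30, 35, -30).
P_1P_2 × P_1P_3 = (0, 0, 0).
The cross product vanishes, so the three points are collinear.

Yes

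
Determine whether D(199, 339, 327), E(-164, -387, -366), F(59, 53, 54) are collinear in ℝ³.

DE = (-363, -726, -693), DF = (-140, -286, -273).
Comparing components 3 and 1: (-693)(-140) − (-363)(-273) = -2079 ≠ 0, so DE and DF are not parallel and the points are not collinear.

No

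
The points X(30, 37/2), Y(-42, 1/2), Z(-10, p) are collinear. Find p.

Collinearity: (Z − X) must be parallel to (Y − X) = (-72, -18).
Cross-multiplying the components: (p − 37/2)·(-72) = (-40)·(-18).
Solving gives p = 17/2.

17/2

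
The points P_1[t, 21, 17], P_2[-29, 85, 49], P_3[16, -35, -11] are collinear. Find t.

Collinearity requires P_1P_2 × P_1P_3 = 0; each component is linear in t.
The y-component gives (-60)t + (-300) = 0, so t = -5.
The remaining components then also vanish.

-5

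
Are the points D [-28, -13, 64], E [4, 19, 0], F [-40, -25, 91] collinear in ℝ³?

No

DE = (32, 32, -64), DF = (-12, -12, 27).
DE × DF = (96, -96, 0).
The cross product is nonzero, so the points do not lie on one line.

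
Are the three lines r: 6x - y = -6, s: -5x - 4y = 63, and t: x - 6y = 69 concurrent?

Yes

Intersecting r and s: solving the 2×2 system gives (x, y) = (-3, -12).
Substitute into t: (1)(-3) + (-6)(-12) = 69.
This equals 69, so (-3, -12) lies on all three lines and they are concurrent.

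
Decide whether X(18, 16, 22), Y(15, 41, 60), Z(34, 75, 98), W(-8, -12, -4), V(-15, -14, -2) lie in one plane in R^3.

No

The plane through X, Y, Z has normal n = XY × XZ = (-342, 836, -577) and equation n·P = -5474.
Checking the remaining points: n·W = -4988, n·V = -5420.
Since n·W = -4988 ≠ -5474, W is off the plane and the points are not all coplanar.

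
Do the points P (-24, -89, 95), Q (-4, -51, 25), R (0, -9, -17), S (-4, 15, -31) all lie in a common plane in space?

With P as base: PQ = (20, 38, -70), PR = (24, 80, -112), PS = (20, 104, -126).
PR × PS = (1568, 784, 896).
PQ · (PR × PS) = -1568.
Since -1568 ≠ 0, the four points are not coplanar.

No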